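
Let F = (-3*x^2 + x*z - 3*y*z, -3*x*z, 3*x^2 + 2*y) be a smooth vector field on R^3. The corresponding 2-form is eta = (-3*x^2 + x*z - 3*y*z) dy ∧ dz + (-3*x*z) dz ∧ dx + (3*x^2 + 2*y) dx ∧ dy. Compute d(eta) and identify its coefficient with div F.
d(eta) = (-6*x + z) dx ∧ dy ∧ dz; div F = -6*x + z

For a 2-form in R^3 of the form above, applying d gives a 3-form with coefficient ∂P/∂x + ∂Q/∂y + ∂R/∂z:
  ∂P/∂x = -6*x + z
  ∂Q/∂y = 0
  ∂R/∂z = 0
Sum = -6*x + z, which is exactly div F.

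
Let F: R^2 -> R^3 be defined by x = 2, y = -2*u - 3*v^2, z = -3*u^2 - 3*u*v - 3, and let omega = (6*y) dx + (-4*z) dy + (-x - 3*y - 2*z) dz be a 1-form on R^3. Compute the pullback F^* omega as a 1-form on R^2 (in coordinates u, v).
F^* omega = (-36*u^3 - 54*u^2*v - 60*u^2 - 72*u*v^2 - 42*u*v - 24*u - 27*v^3 - 12*v - 24) du + (-18*u^3 - 90*u^2*v - 18*u^2 - 99*u*v^2 - 12*u - 72*v) dv

Using F^*(f dg) = (f ∘ F) d(g ∘ F), substitute each coordinate x_i by F_i(u, v) in f_i, and replace dx_i by d F_i = (∂F_i/∂u) du + (∂F_i/∂v) dv.
  For the x component: f_1(F) = -12*u - 18*v^2; d F_1 = (0) du + (0) dv
  For the y component: f_2(F) = 12*u^2 + 12*u*v + 12; d F_2 = (-2) du + (-6*v) dv
  For the z component: f_3(F) = 6*u^2 + 6*u*v + 6*u + 9*v^2 + 4; d F_3 = (-6*u - 3*v) du + (-3*u) dv
Combining and collecting du, dv coefficients:
  coeff of du: -36*u^3 - 54*u^2*v - 60*u^2 - 72*u*v^2 - 42*u*v - 24*u - 27*v^3 - 12*v - 24
  coeff of dv: -18*u^3 - 90*u^2*v - 18*u^2 - 99*u*v^2 - 12*u - 72*v
F^* omega = (-36*u^3 - 54*u^2*v - 60*u^2 - 72*u*v^2 - 42*u*v - 24*u - 27*v^3 - 12*v - 24) du + (-18*u^3 - 90*u^2*v - 18*u^2 - 99*u*v^2 - 12*u - 72*v) dv.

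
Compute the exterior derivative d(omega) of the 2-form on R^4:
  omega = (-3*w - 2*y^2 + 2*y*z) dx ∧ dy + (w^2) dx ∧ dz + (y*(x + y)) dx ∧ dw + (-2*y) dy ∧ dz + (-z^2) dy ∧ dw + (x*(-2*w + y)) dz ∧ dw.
d(omega) = (2*y) dx ∧ dy ∧ dz + (-x - 2*y - 3) dx ∧ dy ∧ dw + (y) dx ∧ dz ∧ dw + (x + 2*z) dy ∧ dz ∧ dw

For a 2-form omega = sum_{i<j} g_{ij} dx_i ∧ dx_j, the exterior derivative is
  d(omega) = sum_{i<j} d(g_{ij}) ∧ dx_i ∧ dx_j = sum_{i<j, k} (∂g_{ij}/∂x_k) dx_k ∧ dx_i ∧ dx_j.
Expand each term, using dx_k ∧ dx_i ∧ dx_j = sgn(permutation) dx_{(a)} ∧ dx_{(b)} ∧ dx_{(c)} with (a < b < c) sorted:
  d(-3*w - 2*y^2 + 2*y*z) includes (∂/∂z)(-3*w - 2*y^2 + 2*y*z) dz = (2*y) dz, which multiplied by dx ∧ dy gives (2*y) dx ∧ dy ∧ dz
  d(-3*w - 2*y^2 + 2*y*z) includes (∂/∂w)(-3*w - 2*y^2 + 2*y*z) dw = (-3) dw, which multiplied by dx ∧ dy gives (-3) dx ∧ dy ∧ dw
  d(w^2) includes (∂/∂w)(w^2) dw = (2*w) dw, which multiplied by dx ∧ dz gives (2*w) dx ∧ dz ∧ dw
  d(y*(x + y)) includes (∂/∂y)(y*(x + y)) dy = (x + 2*y) dy, which multiplied by dx ∧ dw gives (-x - 2*y) dx ∧ dy ∧ dw
  d(-z^2) includes (∂/∂z)(-z^2) dz = (-2*z) dz, which multiplied by dy ∧ dw gives (2*z) dy ∧ dz ∧ dw
  d(x*(-2*w + y)) includes (∂/∂x)(x*(-2*w + y)) dx = (-2*w + y) dx, which multiplied by dz ∧ dw gives (-2*w + y) dx ∧ dz ∧ dw
  d(x*(-2*w + y)) includes (∂/∂y)(x*(-2*w + y)) dy = (x) dy, which multiplied by dz ∧ dw gives (x) dy ∧ dz ∧ dw
Collecting like 3-forms: d(omega) = (2*y) dx ∧ dy ∧ dz + (-x - 2*y - 3) dx ∧ dy ∧ dw + (y) dx ∧ dz ∧ dw + (x + 2*z) dy ∧ dz ∧ dw.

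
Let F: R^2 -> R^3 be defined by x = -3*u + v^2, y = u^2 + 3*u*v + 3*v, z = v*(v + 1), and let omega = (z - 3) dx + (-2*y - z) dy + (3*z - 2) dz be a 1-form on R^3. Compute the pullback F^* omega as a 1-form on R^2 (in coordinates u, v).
F^* omega = (-4*u^3 - 18*u^2*v - 20*u*v^2 - 14*u*v - 3*v^3 - 24*v^2 - 3*v + 9) du + (-6*u^3 - 18*u^2*v - 6*u^2 - 3*u*v^2 - 39*u*v + 8*v^3 + 8*v^2 - 28*v - 2) dv

Using F^*(f dg) = (f ∘ F) d(g ∘ F), substitute each coordinate x_i by F_i(u, v) in f_i, and replace dx_i by d F_i = (∂F_i/∂u) du + (∂F_i/∂v) dv.
  For the x component: f_1(F) = v^2 + v - 3; d F_1 = (-3) du + (2*v) dv
  For the y component: f_2(F) = -2*u^2 - 6*u*v - v^2 - 7*v; d F_2 = (2*u + 3*v) du + (3*u + 3) dv
  For the z component: f_3(F) = 3*v^2 + 3*v - 2; d F_3 = (0) du + (2*v + 1) dv
Combining and collecting du, dv coefficients:
  coeff of du: -4*u^3 - 18*u^2*v - 20*u*v^2 - 14*u*v - 3*v^3 - 24*v^2 - 3*v + 9
  coeff of dv: -6*u^3 - 18*u^2*v - 6*u^2 - 3*u*v^2 - 39*u*v + 8*v^3 + 8*v^2 - 28*v - 2
F^* omega = (-4*u^3 - 18*u^2*v - 20*u*v^2 - 14*u*v - 3*v^3 - 24*v^2 - 3*v + 9) du + (-6*u^3 - 18*u^2*v - 6*u^2 - 3*u*v^2 - 39*u*v + 8*v^3 + 8*v^2 - 28*v - 2) dv.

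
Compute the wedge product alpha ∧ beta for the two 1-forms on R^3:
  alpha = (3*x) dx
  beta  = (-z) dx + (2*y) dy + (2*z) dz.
alpha ∧ beta = (6*x*y) dx ∧ dy + (6*x*z) dx ∧ dz

Distribute the wedge, using dx_i ∧ dx_j = -dx_j ∧ dx_i and dx_i ∧ dx_i = 0. For each pair (i, j) with i < j, the coefficient of dx_i ∧ dx_j in alpha ∧ beta is (alpha_i * beta_j - alpha_j * beta_i). Collecting: alpha ∧ beta = (6*x*y) dx ∧ dy + (6*x*z) dx ∧ dz.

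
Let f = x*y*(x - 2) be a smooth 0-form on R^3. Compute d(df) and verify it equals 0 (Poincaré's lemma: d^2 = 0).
d(df) = 0

Step 1: df = sum_i (∂f/∂x_i) dx_i = (2*y*(x - 1)) dx + (x*(x - 2)) dy + (0) dz.
Step 2: Apply d again. Using the 1-form formula, the coefficient of dx ∧ dy in d(df) is ∂^2 f/∂x ∂y - ∂^2 f/∂y ∂x = (2*x - 2) - (2*x - 2) = 0 (equality of mixed partials for smooth f).
Similarly for dx ∧ dz and dy ∧ dz — all coefficients vanish. So d(df) = 0.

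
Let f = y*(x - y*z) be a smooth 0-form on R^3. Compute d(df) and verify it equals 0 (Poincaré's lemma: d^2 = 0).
d(df) = 0

Step 1: df = sum_i (∂f/∂x_i) dx_i = (y) dx + (x - 2*y*z) dy + (-y^2) dz.
Step 2: Apply d again. Using the 1-form formula, the coefficient of dx ∧ dy in d(df) is ∂^2 f/∂x ∂y - ∂^2 f/∂y ∂x = (1) - (1) = 0 (equality of mixed partials for smooth f).
Similarly for dx ∧ dz and dy ∧ dz — all coefficients vanish. So d(df) = 0.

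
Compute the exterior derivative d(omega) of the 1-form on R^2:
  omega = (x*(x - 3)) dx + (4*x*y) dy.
d(omega) = (4*y) dx ∧ dy

For a 1-form omega = sum_i f_i dx_i, the exterior derivative is
  d(omega) = sum_{i < j} (∂f_j/∂x_i - ∂f_i/∂x_j) dx_i ∧ dx_j.
  coefficient of dx ∧ dy: ∂f_2/∂x - ∂f_1/∂y = ∂(4*x*y)/∂x - ∂(x*(x - 3))/∂y = 4*y
Assembling: d(omega) = (4*y) dx ∧ dy.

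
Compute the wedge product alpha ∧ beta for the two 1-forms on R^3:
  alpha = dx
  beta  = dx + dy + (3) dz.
alpha ∧ beta = (1) dx ∧ dy + (3) dx ∧ dz

Distribute the wedge, using dx_i ∧ dx_j = -dx_j ∧ dx_i and dx_i ∧ dx_i = 0. For each pair (i, j) with i < j, the coefficient of dx_i ∧ dx_j in alpha ∧ beta is (alpha_i * beta_j - alpha_j * beta_i). Collecting: alpha ∧ beta = (1) dx ∧ dy + (3) dx ∧ dz.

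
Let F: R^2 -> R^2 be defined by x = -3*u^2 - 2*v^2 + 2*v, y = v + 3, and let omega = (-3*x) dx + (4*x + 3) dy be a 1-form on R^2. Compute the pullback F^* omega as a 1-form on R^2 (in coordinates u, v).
F^* omega = (18*u*(-3*u^2 - 2*v^2 + 2*v)) du + (-36*u^2*v + 6*u^2 - 24*v^3 + 28*v^2 - 4*v + 3) dv

Using F^*(f dg) = (f ∘ F) d(g ∘ F), substitute each coordinate x_i by F_i(u, v) in f_i, and replace dx_i by d F_i = (∂F_i/∂u) du + (∂F_i/∂v) dv.
  For the x component: f_1(F) = 9*u^2 + 6*v^2 - 6*v; d F_1 = (-6*u) du + (2 - 4*v) dv
  For the y component: f_2(F) = -12*u^2 - 8*v^2 + 8*v + 3; d F_2 = (0) du + (1) dv
Combining and collecting du, dv coefficients:
  coeff of du: 18*u*(-3*u^2 - 2*v^2 + 2*v)
  coeff of dv: -36*u^2*v + 6*u^2 - 24*v^3 + 28*v^2 - 4*v + 3
F^* omega = (18*u*(-3*u^2 - 2*v^2 + 2*v)) du + (-36*u^2*v + 6*u^2 - 24*v^3 + 28*v^2 - 4*v + 3) dv.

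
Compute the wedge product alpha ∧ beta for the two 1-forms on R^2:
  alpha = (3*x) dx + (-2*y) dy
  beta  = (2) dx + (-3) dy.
alpha ∧ beta = (-9*x + 4*y) dx ∧ dy

Distribute the wedge, using dx_i ∧ dx_j = -dx_j ∧ dx_i and dx_i ∧ dx_i = 0. For each pair (i, j) with i < j, the coefficient of dx_i ∧ dx_j in alpha ∧ beta is (alpha_i * beta_j - alpha_j * beta_i). Collecting: alpha ∧ beta = (-9*x + 4*y) dx ∧ dy.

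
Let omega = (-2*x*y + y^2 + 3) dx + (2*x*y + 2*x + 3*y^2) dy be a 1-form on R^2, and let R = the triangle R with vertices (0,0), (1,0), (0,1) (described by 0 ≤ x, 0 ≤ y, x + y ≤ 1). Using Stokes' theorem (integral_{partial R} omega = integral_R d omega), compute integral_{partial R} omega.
integral_(partial R) omega = 4/3

Stokes: integral_partial_R omega = integral_R d omega with d omega = (∂Q/∂x - ∂P/∂y) dx ∧ dy.
  ∂Q/∂x = 2*y + 2
  ∂P/∂y = -2*x + 2*y
  integrand = ∂Q/∂x - ∂P/∂y = 2*x + 2.
Integrating over R: integral_0^1 integral_0^{1-x} (2*x + 2) dy dx = 4/3.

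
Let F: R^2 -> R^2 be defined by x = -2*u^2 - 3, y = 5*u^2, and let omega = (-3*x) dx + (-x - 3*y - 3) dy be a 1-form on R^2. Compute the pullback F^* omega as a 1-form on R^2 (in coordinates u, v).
F^* omega = (-154*u^3 - 36*u) du

Using F^*(f dg) = (f ∘ F) d(g ∘ F), substitute each coordinate x_i by F_i(u, v) in f_i, and replace dx_i by d F_i = (∂F_i/∂u) du + (∂F_i/∂v) dv.
  For the x component: f_1(F) = 6*u^2 + 9; d F_1 = (-4*u) du + (0) dv
  For the y component: f_2(F) = -13*u^2; d F_2 = (10*u) du + (0) dv
Combining and collecting du, dv coefficients:
  coeff of du: -154*u^3 - 36*u
  coeff of dv: 0
F^* omega = (-154*u^3 - 36*u) du.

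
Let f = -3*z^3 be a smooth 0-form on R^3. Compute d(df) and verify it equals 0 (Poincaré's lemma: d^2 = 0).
d(df) = 0

Step 1: df = sum_i (∂f/∂x_i) dx_i = (0) dx + (0) dy + (-9*z^2) dz.
Step 2: Apply d again. Using the 1-form formula, the coefficient of dx ∧ dy in d(df) is ∂^2 f/∂x ∂y - ∂^2 f/∂y ∂x = (0) - (0) = 0 (equality of mixed partials for smooth f).
Similarly for dx ∧ dz and dy ∧ dz — all coefficients vanish. So d(df) = 0.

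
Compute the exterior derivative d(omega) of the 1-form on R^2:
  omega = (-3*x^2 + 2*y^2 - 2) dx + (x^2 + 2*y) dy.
d(omega) = (2*x - 4*y) dx ∧ dy

For a 1-form omega = sum_i f_i dx_i, the exterior derivative is
  d(omega) = sum_{i < j} (∂f_j/∂x_i - ∂f_i/∂x_j) dx_i ∧ dx_j.
  coefficient of dx ∧ dy: ∂f_2/∂x - ∂f_1/∂y = ∂(x^2 + 2*y)/∂x - ∂(-3*x^2 + 2*y^2 - 2)/∂y = 2*x - 4*y
Assembling: d(omega) = (2*x - 4*y) dx ∧ dy.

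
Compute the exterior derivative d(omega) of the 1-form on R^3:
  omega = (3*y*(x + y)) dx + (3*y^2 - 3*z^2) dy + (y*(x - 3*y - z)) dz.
d(omega) = (-3*x - 6*y) dx ∧ dy + (y) dx ∧ dz + (x - 6*y + 5*z) dy ∧ dz

For a 1-form omega = sum_i f_i dx_i, the exterior derivative is
  d(omega) = sum_{i < j} (∂f_j/∂x_i - ∂f_i/∂x_j) dx_i ∧ dx_j.
  coefficient of dx ∧ dy: ∂f_2/∂x - ∂f_1/∂y = ∂(3*y^2 - 3*z^2)/∂x - ∂(3*y*(x + y))/∂y = -3*x - 6*y
  coefficient of dx ∧ dz: ∂f_3/∂x - ∂f_1/∂z = ∂(y*(x - 3*y - z))/∂x - ∂(3*y*(x + y))/∂z = y
  coefficient of dy ∧ dz: ∂f_3/∂y - ∂f_2/∂z = ∂(y*(x - 3*y - z))/∂y - ∂(3*y^2 - 3*z^2)/∂z = x - 6*y + 5*z
Assembling: d(omega) = (-3*x - 6*y) dx ∧ dy + (y) dx ∧ dz + (x - 6*y + 5*z) dy ∧ dz.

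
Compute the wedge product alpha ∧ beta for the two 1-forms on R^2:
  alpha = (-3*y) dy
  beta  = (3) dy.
alpha ∧ beta = 0

Distribute the wedge, using dx_i ∧ dx_j = -dx_j ∧ dx_i and dx_i ∧ dx_i = 0. For each pair (i, j) with i < j, the coefficient of dx_i ∧ dx_j in alpha ∧ beta is (alpha_i * beta_j - alpha_j * beta_i). Collecting: alpha ∧ beta = 0.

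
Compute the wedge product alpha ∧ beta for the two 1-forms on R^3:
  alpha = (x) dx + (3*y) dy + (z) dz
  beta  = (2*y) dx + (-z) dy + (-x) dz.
alpha ∧ beta = (-x*z - 6*y^2) dx ∧ dy + (-x^2 - 2*y*z) dx ∧ dz + (-3*x*y + z^2) dy ∧ dz

Distribute the wedge, using dx_i ∧ dx_j = -dx_j ∧ dx_i and dx_i ∧ dx_i = 0. For each pair (i, j) with i < j, the coefficient of dx_i ∧ dx_j in alpha ∧ beta is (alpha_i * beta_j - alpha_j * beta_i). Collecting: alpha ∧ beta = (-x*z - 6*y^2) dx ∧ dy + (-x^2 - 2*y*z) dx ∧ dz + (-3*x*y + z^2) dy ∧ dz.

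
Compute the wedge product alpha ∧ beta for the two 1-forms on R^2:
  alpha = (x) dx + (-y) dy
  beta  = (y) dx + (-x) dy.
alpha ∧ beta = (-x^2 + y^2) dx ∧ dy

Distribute the wedge, using dx_i ∧ dx_j = -dx_j ∧ dx_i and dx_i ∧ dx_i = 0. For each pair (i, j) with i < j, the coefficient of dx_i ∧ dx_j in alpha ∧ beta is (alpha_i * beta_j - alpha_j * beta_i). Collecting: alpha ∧ beta = (-x^2 + y^2) dx ∧ dy.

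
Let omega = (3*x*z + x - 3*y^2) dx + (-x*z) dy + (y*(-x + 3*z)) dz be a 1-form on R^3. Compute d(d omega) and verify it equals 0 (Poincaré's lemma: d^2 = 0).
d(d omega) = 0

Step 1: d omega = sum_{i<j} (∂f_j/∂x_i - ∂f_i/∂x_j) dx_i ∧ dx_j:
  coeff of dx ∧ dy: 6*y - z
  coeff of dx ∧ dz: -3*x - y
  coeff of dy ∧ dz: 3*z
Step 2: Apply d again to each 2-form coefficient. The only possible 3-form in R^3 is dx ∧ dy ∧ dz, with coefficient
  ∂(coeff of dy∧dz)/∂x - ∂(coeff of dx∧dz)/∂y + ∂(coeff of dx∧dy)/∂z
  = ∂/∂x (3*z) - ∂/∂y (-3*x - y) + ∂/∂z (6*y - z).
Each of these terms simplifies to sums of mixed partials that cancel in pairs. The result is 0 (by equality of mixed partials for smooth functions — Schwarz / Clairaut).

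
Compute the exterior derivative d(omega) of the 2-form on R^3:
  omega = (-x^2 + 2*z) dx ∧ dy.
d(omega) = (2) dx ∧ dy ∧ dz

For a 2-form omega = sum_{i<j} g_{ij} dx_i ∧ dx_j, the exterior derivative is
  d(omega) = sum_{i<j} d(g_{ij}) ∧ dx_i ∧ dx_j = sum_{i<j, k} (∂g_{ij}/∂x_k) dx_k ∧ dx_i ∧ dx_j.
Expand each term, using dx_k ∧ dx_i ∧ dx_j = sgn(permutation) dx_{(a)} ∧ dx_{(b)} ∧ dx_{(c)} with (a < b < c) sorted:
  d(-x^2 + 2*z) includes (∂/∂z)(-x^2 + 2*z) dz = (2) dz, which multiplied by dx ∧ dy gives (2) dx ∧ dy ∧ dz
Collecting like 3-forms: d(omega) = (2) dx ∧ dy ∧ dz.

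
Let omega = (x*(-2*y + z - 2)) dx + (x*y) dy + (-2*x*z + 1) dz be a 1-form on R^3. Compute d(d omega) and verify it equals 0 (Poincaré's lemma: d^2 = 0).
d(d omega) = 0

Step 1: d omega = sum_{i<j} (∂f_j/∂x_i - ∂f_i/∂x_j) dx_i ∧ dx_j:
  coeff of dx ∧ dy: 2*x + y
  coeff of dx ∧ dz: -x - 2*z
  coeff of dy ∧ dz: 0
Step 2: Apply d again to each 2-form coefficient. The only possible 3-form in R^3 is dx ∧ dy ∧ dz, with coefficient
  ∂(coeff of dy∧dz)/∂x - ∂(coeff of dx∧dz)/∂y + ∂(coeff of dx∧dy)/∂z
  = ∂/∂x (0) - ∂/∂y (-x - 2*z) + ∂/∂z (2*x + y).
Each of these terms simplifies to sums of mixed partials that cancel in pairs. The result is 0 (by equality of mixed partials for smooth functions — Schwarz / Clairaut).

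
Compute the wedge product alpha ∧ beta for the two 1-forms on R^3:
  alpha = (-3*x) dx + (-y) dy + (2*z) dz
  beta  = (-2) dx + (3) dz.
alpha ∧ beta = (-9*x + 4*z) dx ∧ dz + (-2*y) dx ∧ dy + (-3*y) dy ∧ dz

Distribute the wedge, using dx_i ∧ dx_j = -dx_j ∧ dx_i and dx_i ∧ dx_i = 0. For each pair (i, j) with i < j, the coefficient of dx_i ∧ dx_j in alpha ∧ beta is (alpha_i * beta_j - alpha_j * beta_i). Collecting: alpha ∧ beta = (-9*x + 4*z) dx ∧ dz + (-2*y) dx ∧ dy + (-3*y) dy ∧ dz.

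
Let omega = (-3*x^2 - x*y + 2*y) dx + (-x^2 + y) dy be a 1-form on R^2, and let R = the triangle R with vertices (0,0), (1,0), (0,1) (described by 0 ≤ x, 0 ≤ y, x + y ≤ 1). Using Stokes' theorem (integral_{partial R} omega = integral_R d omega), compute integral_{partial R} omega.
integral_(partial R) omega = -7/6

Stokes: integral_partial_R omega = integral_R d omega with d omega = (∂Q/∂x - ∂P/∂y) dx ∧ dy.
  ∂Q/∂x = -2*x
  ∂P/∂y = 2 - x
  integrand = ∂Q/∂x - ∂P/∂y = -x - 2.
Integrating over R: integral_0^1 integral_0^{1-x} (-x - 2) dy dx = -7/6.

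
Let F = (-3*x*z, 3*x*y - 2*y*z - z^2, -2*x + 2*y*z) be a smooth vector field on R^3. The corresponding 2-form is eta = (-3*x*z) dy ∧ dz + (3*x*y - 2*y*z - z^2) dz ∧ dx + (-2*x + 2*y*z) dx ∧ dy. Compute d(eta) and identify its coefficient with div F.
d(eta) = (3*x + 2*y - 5*z) dx ∧ dy ∧ dz; div F = 3*x + 2*y - 5*z

For a 2-form in R^3 of the form above, applying d gives a 3-form with coefficient ∂P/∂x + ∂Q/∂y + ∂R/∂z:
  ∂P/∂x = -3*z
  ∂Q/∂y = 3*x - 2*z
  ∂R/∂z = 2*y
Sum = 3*x + 2*y - 5*z, which is exactly div F.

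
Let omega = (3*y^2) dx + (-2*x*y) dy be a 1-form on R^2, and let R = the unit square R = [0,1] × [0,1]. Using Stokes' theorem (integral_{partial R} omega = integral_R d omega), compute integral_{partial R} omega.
integral_(partial R) omega = -4

Stokes: integral_partial_R omega = integral_R d omega with d omega = (∂Q/∂x - ∂P/∂y) dx ∧ dy.
  ∂Q/∂x = -2*y
  ∂P/∂y = 6*y
  integrand = ∂Q/∂x - ∂P/∂y = -8*y.
Integrating over R: integral_0^1 integral_0^1 (-8*y) dx dy = -4.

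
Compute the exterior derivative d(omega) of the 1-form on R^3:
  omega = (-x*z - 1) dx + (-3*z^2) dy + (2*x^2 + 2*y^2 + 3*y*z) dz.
d(omega) = (5*x) dx ∧ dz + (4*y + 9*z) dy ∧ dz

For a 1-form omega = sum_i f_i dx_i, the exterior derivative is
  d(omega) = sum_{i < j} (∂f_j/∂x_i - ∂f_i/∂x_j) dx_i ∧ dx_j.
  coefficient of dx ∧ dz: ∂f_3/∂x - ∂f_1/∂z = ∂(2*x^2 + 2*y^2 + 3*y*z)/∂x - ∂(-x*z - 1)/∂z = 5*x
  coefficient of dy ∧ dz: ∂f_3/∂y - ∂f_2/∂z = ∂(2*x^2 + 2*y^2 + 3*y*z)/∂y - ∂(-3*z^2)/∂z = 4*y + 9*z
Assembling: d(omega) = (5*x) dx ∧ dz + (4*y + 9*z) dy ∧ dz.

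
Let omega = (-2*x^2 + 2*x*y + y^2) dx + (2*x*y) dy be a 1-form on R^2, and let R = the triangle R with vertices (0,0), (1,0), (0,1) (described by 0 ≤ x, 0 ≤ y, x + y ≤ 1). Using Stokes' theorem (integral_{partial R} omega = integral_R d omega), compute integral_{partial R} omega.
integral_(partial R) omega = -1/3

Stokes: integral_partial_R omega = integral_R d omega with d omega = (∂Q/∂x - ∂P/∂y) dx ∧ dy.
  ∂Q/∂x = 2*y
  ∂P/∂y = 2*x + 2*y
  integrand = ∂Q/∂x - ∂P/∂y = -2*x.
Integrating over R: integral_0^1 integral_0^{1-x} (-2*x) dy dx = -1/3.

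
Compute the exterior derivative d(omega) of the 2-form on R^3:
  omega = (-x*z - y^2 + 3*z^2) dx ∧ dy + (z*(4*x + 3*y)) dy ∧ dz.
d(omega) = (-x + 10*z) dx ∧ dy ∧ dz

For a 2-form omega = sum_{i<j} g_{ij} dx_i ∧ dx_j, the exterior derivative is
  d(omega) = sum_{i<j} d(g_{ij}) ∧ dx_i ∧ dx_j = sum_{i<j, k} (∂g_{ij}/∂x_k) dx_k ∧ dx_i ∧ dx_j.
Expand each term, using dx_k ∧ dx_i ∧ dx_j = sgn(permutation) dx_{(a)} ∧ dx_{(b)} ∧ dx_{(c)} with (a < b < c) sorted:
  d(-x*z - y^2 + 3*z^2) includes (∂/∂z)(-x*z - y^2 + 3*z^2) dz = (-x + 6*z) dz, which multiplied by dx ∧ dy gives (-x + 6*z) dx ∧ dy ∧ dz
  d(z*(4*x + 3*y)) includes (∂/∂x)(z*(4*x + 3*y)) dx = (4*z) dx, which multiplied by dy ∧ dz gives (4*z) dx ∧ dy ∧ dz
Collecting like 3-forms: d(omega) = (-x + 10*z) dx ∧ dy ∧ dz.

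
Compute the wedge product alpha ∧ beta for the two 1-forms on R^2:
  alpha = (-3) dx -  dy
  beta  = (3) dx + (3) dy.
alpha ∧ beta = (-6) dx ∧ dy

Distribute the wedge, using dx_i ∧ dx_j = -dx_j ∧ dx_i and dx_i ∧ dx_i = 0. For each pair (i, j) with i < j, the coefficient of dx_i ∧ dx_j in alpha ∧ beta is (alpha_i * beta_j - alpha_j * beta_i). Collecting: alpha ∧ beta = (-6) dx ∧ dy.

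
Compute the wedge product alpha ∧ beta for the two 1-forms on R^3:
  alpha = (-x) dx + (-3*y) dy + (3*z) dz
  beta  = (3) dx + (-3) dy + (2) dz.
alpha ∧ beta = (3*x + 9*y) dx ∧ dy + (-2*x - 9*z) dx ∧ dz + (-6*y + 9*z) dy ∧ dz

Distribute the wedge, using dx_i ∧ dx_j = -dx_j ∧ dx_i and dx_i ∧ dx_i = 0. For each pair (i, j) with i < j, the coefficient of dx_i ∧ dx_j in alpha ∧ beta is (alpha_i * beta_j - alpha_j * beta_i). Collecting: alpha ∧ beta = (3*x + 9*y) dx ∧ dy + (-2*x - 9*z) dx ∧ dz + (-6*y + 9*z) dy ∧ dz.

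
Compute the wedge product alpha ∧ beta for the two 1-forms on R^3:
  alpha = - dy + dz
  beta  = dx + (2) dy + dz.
alpha ∧ beta = (1) dx ∧ dy + (-3) dy ∧ dz + (-1) dx ∧ dz

Distribute the wedge, using dx_i ∧ dx_j = -dx_j ∧ dx_i and dx_i ∧ dx_i = 0. For each pair (i, j) with i < j, the coefficient of dx_i ∧ dx_j in alpha ∧ beta is (alpha_i * beta_j - alpha_j * beta_i). Collecting: alpha ∧ beta = (1) dx ∧ dy + (-3) dy ∧ dz + (-1) dx ∧ dz.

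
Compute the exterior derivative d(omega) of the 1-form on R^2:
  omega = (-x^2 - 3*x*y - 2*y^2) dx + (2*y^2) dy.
d(omega) = (3*x + 4*y) dx ∧ dy

For a 1-form omega = sum_i f_i dx_i, the exterior derivative is
  d(omega) = sum_{i < j} (∂f_j/∂x_i - ∂f_i/∂x_j) dx_i ∧ dx_j.
  coefficient of dx ∧ dy: ∂f_2/∂x - ∂f_1/∂y = ∂(2*y^2)/∂x - ∂(-x^2 - 3*x*y - 2*y^2)/∂y = 3*x + 4*y
Assembling: d(omega) = (3*x + 4*y) dx ∧ dy.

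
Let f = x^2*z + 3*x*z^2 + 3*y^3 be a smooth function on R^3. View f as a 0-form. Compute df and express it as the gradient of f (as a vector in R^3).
df = (z*(2*x + 3*z)) dx + (9*y^2) dy + (x*(x + 6*z)) dz; grad f = (z*(2*x + 3*z), 9*y^2, x*(x + 6*z))

For a 0-form f, d f = (∂f/∂x) dx + (∂f/∂y) dy + (∂f/∂z) dz. The components of the vector representation are exactly the entries of grad f in Cartesian coordinates:
  ∂f/∂x = z*(2*x + 3*z)
  ∂f/∂y = 9*y^2
  ∂f/∂z = x*(x + 6*z).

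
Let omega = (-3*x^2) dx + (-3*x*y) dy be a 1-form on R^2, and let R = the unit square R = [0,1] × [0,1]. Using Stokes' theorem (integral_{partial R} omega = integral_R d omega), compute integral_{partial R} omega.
integral_(partial R) omega = -3/2

Stokes: integral_partial_R omega = integral_R d omega with d omega = (∂Q/∂x - ∂P/∂y) dx ∧ dy.
  ∂Q/∂x = -3*y
  ∂P/∂y = 0
  integrand = ∂Q/∂x - ∂P/∂y = -3*y.
Integrating over R: integral_0^1 integral_0^1 (-3*y) dx dy = -3/2.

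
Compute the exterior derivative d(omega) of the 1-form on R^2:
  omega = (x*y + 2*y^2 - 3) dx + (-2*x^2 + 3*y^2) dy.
d(omega) = (-5*x - 4*y) dx ∧ dy

For a 1-form omega = sum_i f_i dx_i, the exterior derivative is
  d(omega) = sum_{i < j} (∂f_j/∂x_i - ∂f_i/∂x_j) dx_i ∧ dx_j.
  coefficient of dx ∧ dy: ∂f_2/∂x - ∂f_1/∂y = ∂(-2*x^2 + 3*y^2)/∂x - ∂(x*y + 2*y^2 - 3)/∂y = -5*x - 4*y
Assembling: d(omega) = (-5*x - 4*y) dx ∧ dy.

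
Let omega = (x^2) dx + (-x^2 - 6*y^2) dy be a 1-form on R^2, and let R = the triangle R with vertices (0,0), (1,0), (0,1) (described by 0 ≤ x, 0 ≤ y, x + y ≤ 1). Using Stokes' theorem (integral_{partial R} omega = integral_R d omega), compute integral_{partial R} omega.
integral_(partial R) omega = -1/3

Stokes: integral_partial_R omega = integral_R d omega with d omega = (∂Q/∂x - ∂P/∂y) dx ∧ dy.
  ∂Q/∂x = -2*x
  ∂P/∂y = 0
  integrand = ∂Q/∂x - ∂P/∂y = -2*x.
Integrating over R: integral_0^1 integral_0^{1-x} (-2*x) dy dx = -1/3.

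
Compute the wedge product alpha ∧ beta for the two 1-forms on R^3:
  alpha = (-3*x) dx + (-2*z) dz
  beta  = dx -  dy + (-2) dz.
alpha ∧ beta = (3*x) dx ∧ dy + (6*x + 2*z) dx ∧ dz + (-2*z) dy ∧ dz

Distribute the wedge, using dx_i ∧ dx_j = -dx_j ∧ dx_i and dx_i ∧ dx_i = 0. For each pair (i, j) with i < j, the coefficient of dx_i ∧ dx_j in alpha ∧ beta is (alpha_i * beta_j - alpha_j * beta_i). Collecting: alpha ∧ beta = (3*x) dx ∧ dy + (6*x + 2*z) dx ∧ dz + (-2*z) dy ∧ dz.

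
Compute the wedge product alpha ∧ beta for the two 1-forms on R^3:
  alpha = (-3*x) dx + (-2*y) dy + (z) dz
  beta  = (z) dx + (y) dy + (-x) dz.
alpha ∧ beta = (y*(-3*x + 2*z)) dx ∧ dy + (3*x^2 - z^2) dx ∧ dz + (y*(2*x - z)) dy ∧ dz

Distribute the wedge, using dx_i ∧ dx_j = -dx_j ∧ dx_i and dx_i ∧ dx_i = 0. For each pair (i, j) with i < j, the coefficient of dx_i ∧ dx_j in alpha ∧ beta is (alpha_i * beta_j - alpha_j * beta_i). Collecting: alpha ∧ beta = (y*(-3*x + 2*z)) dx ∧ dy + (3*x^2 - z^2) dx ∧ dz + (y*(2*x - z)) dy ∧ dz.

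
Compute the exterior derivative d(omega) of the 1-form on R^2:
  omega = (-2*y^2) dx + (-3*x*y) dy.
d(omega) = (y) dx ∧ dy

For a 1-form omega = sum_i f_i dx_i, the exterior derivative is
  d(omega) = sum_{i < j} (∂f_j/∂x_i - ∂f_i/∂x_j) dx_i ∧ dx_j.
  coefficient of dx ∧ dy: ∂f_2/∂x - ∂f_1/∂y = ∂(-3*x*y)/∂x - ∂(-2*y^2)/∂y = y
Assembling: d(omega) = (y) dx ∧ dy.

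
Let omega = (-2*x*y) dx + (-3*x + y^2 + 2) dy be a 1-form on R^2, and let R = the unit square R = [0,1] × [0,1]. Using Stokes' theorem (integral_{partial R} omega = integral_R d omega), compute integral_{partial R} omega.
integral_(partial R) omega = -2

Stokes: integral_partial_R omega = integral_R d omega with d omega = (∂Q/∂x - ∂P/∂y) dx ∧ dy.
  ∂Q/∂x = -3
  ∂P/∂y = -2*x
  integrand = ∂Q/∂x - ∂P/∂y = 2*x - 3.
Integrating over R: integral_0^1 integral_0^1 (2*x - 3) dx dy = -2.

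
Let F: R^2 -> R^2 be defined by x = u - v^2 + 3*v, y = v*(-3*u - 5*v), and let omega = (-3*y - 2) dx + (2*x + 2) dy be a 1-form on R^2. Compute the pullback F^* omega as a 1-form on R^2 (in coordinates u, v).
F^* omega = (3*u*v + 6*v^3 - 3*v^2 - 6*v - 2) du + (-6*u^2 - 12*u*v^2 - 11*u*v - 6*u - 10*v^3 - 15*v^2 - 16*v - 6) dv

Using F^*(f dg) = (f ∘ F) d(g ∘ F), substitute each coordinate x_i by F_i(u, v) in f_i, and replace dx_i by d F_i = (∂F_i/∂u) du + (∂F_i/∂v) dv.
  For the x component: f_1(F) = 9*u*v + 15*v^2 - 2; d F_1 = (1) du + (3 - 2*v) dv
  For the y component: f_2(F) = 2*u - 2*v^2 + 6*v + 2; d F_2 = (-3*v) du + (-3*u - 10*v) dv
Combining and collecting du, dv coefficients:
  coeff of du: 3*u*v + 6*v^3 - 3*v^2 - 6*v - 2
  coeff of dv: -6*u^2 - 12*u*v^2 - 11*u*v - 6*u - 10*v^3 - 15*v^2 - 16*v - 6
F^* omega = (3*u*v + 6*v^3 - 3*v^2 - 6*v - 2) du + (-6*u^2 - 12*u*v^2 - 11*u*v - 6*u - 10*v^3 - 15*v^2 - 16*v - 6) dv.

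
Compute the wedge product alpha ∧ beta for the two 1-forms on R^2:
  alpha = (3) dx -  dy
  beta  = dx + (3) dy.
alpha ∧ beta = (10) dx ∧ dy

Distribute the wedge, using dx_i ∧ dx_j = -dx_j ∧ dx_i and dx_i ∧ dx_i = 0. For each pair (i, j) with i < j, the coefficient of dx_i ∧ dx_j in alpha ∧ beta is (alpha_i * beta_j - alpha_j * beta_i). Collecting: alpha ∧ beta = (10) dx ∧ dy.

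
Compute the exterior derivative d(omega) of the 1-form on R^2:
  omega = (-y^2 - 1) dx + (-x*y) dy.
d(omega) = (y) dx ∧ dy

For a 1-form omega = sum_i f_i dx_i, the exterior derivative is
  d(omega) = sum_{i < j} (∂f_j/∂x_i - ∂f_i/∂x_j) dx_i ∧ dx_j.
  coefficient of dx ∧ dy: ∂f_2/∂x - ∂f_1/∂y = ∂(-x*y)/∂x - ∂(-y^2 - 1)/∂y = y
Assembling: d(omega) = (y) dx ∧ dy.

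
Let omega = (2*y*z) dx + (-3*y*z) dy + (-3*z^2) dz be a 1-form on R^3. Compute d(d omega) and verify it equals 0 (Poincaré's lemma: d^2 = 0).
d(d omega) = 0

Step 1: d omega = sum_{i<j} (∂f_j/∂x_i - ∂f_i/∂x_j) dx_i ∧ dx_j:
  coeff of dx ∧ dy: -2*z
  coeff of dx ∧ dz: -2*y
  coeff of dy ∧ dz: 3*y
Step 2: Apply d again to each 2-form coefficient. The only possible 3-form in R^3 is dx ∧ dy ∧ dz, with coefficient
  ∂(coeff of dy∧dz)/∂x - ∂(coeff of dx∧dz)/∂y + ∂(coeff of dx∧dy)/∂z
  = ∂/∂x (3*y) - ∂/∂y (-2*y) + ∂/∂z (-2*z).
Each of these terms simplifies to sums of mixed partials that cancel in pairs. The result is 0 (by equality of mixed partials for smooth functions — Schwarz / Clairaut).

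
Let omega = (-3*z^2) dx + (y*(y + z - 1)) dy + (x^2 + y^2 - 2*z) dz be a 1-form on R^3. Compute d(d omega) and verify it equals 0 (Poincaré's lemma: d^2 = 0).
d(d omega) = 0

Step 1: d omega = sum_{i<j} (∂f_j/∂x_i - ∂f_i/∂x_j) dx_i ∧ dx_j:
  coeff of dx ∧ dy: 0
  coeff of dx ∧ dz: 2*x + 6*z
  coeff of dy ∧ dz: y
Step 2: Apply d again to each 2-form coefficient. The only possible 3-form in R^3 is dx ∧ dy ∧ dz, with coefficient
  ∂(coeff of dy∧dz)/∂x - ∂(coeff of dx∧dz)/∂y + ∂(coeff of dx∧dy)/∂z
  = ∂/∂x (y) - ∂/∂y (2*x + 6*z) + ∂/∂z (0).
Each of these terms simplifies to sums of mixed partials that cancel in pairs. The result is 0 (by equality of mixed partials for smooth functions — Schwarz / Clairaut).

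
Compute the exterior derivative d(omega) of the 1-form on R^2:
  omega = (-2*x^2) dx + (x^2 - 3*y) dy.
d(omega) = (2*x) dx ∧ dy

For a 1-form omega = sum_i f_i dx_i, the exterior derivative is
  d(omega) = sum_{i < j} (∂f_j/∂x_i - ∂f_i/∂x_j) dx_i ∧ dx_j.
  coefficient of dx ∧ dy: ∂f_2/∂x - ∂f_1/∂y = ∂(x^2 - 3*y)/∂x - ∂(-2*x^2)/∂y = 2*x
Assembling: d(omega) = (2*x) dx ∧ dy.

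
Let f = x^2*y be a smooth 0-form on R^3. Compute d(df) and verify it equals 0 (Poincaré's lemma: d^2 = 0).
d(df) = 0

Step 1: df = sum_i (∂f/∂x_i) dx_i = (2*x*y) dx + (x^2) dy + (0) dz.
Step 2: Apply d again. Using the 1-form formula, the coefficient of dx ∧ dy in d(df) is ∂^2 f/∂x ∂y - ∂^2 f/∂y ∂x = (2*x) - (2*x) = 0 (equality of mixed partials for smooth f).
Similarly for dx ∧ dz and dy ∧ dz — all coefficients vanish. So d(df) = 0.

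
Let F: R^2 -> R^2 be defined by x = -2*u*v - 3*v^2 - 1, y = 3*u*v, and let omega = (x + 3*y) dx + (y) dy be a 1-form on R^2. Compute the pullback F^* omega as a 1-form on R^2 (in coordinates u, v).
F^* omega = (v*(-5*u*v + 6*v^2 + 2)) du + (-5*u^2*v - 36*u*v^2 + 2*u + 18*v^3 + 6*v) dv

Using F^*(f dg) = (f ∘ F) d(g ∘ F), substitute each coordinate x_i by F_i(u, v) in f_i, and replace dx_i by d F_i = (∂F_i/∂u) du + (∂F_i/∂v) dv.
  For the x component: f_1(F) = 7*u*v - 3*v^2 - 1; d F_1 = (-2*v) du + (-2*u - 6*v) dv
  For the y component: f_2(F) = 3*u*v; d F_2 = (3*v) du + (3*u) dv
Combining and collecting du, dv coefficients:
  coeff of du: v*(-5*u*v + 6*v^2 + 2)
  coeff of dv: -5*u^2*v - 36*u*v^2 + 2*u + 18*v^3 + 6*v
F^* omega = (v*(-5*u*v + 6*v^2 + 2)) du + (-5*u^2*v - 36*u*v^2 + 2*u + 18*v^3 + 6*v) dv.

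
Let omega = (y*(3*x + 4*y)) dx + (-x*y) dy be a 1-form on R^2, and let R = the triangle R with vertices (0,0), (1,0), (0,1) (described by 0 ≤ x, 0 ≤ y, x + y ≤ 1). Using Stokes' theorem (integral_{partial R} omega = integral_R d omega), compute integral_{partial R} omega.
integral_(partial R) omega = -2

Stokes: integral_partial_R omega = integral_R d omega with d omega = (∂Q/∂x - ∂P/∂y) dx ∧ dy.
  ∂Q/∂x = -y
  ∂P/∂y = 3*x + 8*y
  integrand = ∂Q/∂x - ∂P/∂y = -3*x - 9*y.
Integrating over R: integral_0^1 integral_0^{1-x} (-3*x - 9*y) dy dx = -2.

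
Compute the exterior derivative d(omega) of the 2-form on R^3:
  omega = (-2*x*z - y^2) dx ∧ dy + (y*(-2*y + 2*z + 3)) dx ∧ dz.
d(omega) = (-2*x + 4*y - 2*z - 3) dx ∧ dy ∧ dz

For a 2-form omega = sum_{i<j} g_{ij} dx_i ∧ dx_j, the exterior derivative is
  d(omega) = sum_{i<j} d(g_{ij}) ∧ dx_i ∧ dx_j = sum_{i<j, k} (∂g_{ij}/∂x_k) dx_k ∧ dx_i ∧ dx_j.
Expand each term, using dx_k ∧ dx_i ∧ dx_j = sgn(permutation) dx_{(a)} ∧ dx_{(b)} ∧ dx_{(c)} with (a < b < c) sorted:
  d(-2*x*z - y^2) includes (∂/∂z)(-2*x*z - y^2) dz = (-2*x) dz, which multiplied by dx ∧ dy gives (-2*x) dx ∧ dy ∧ dz
  d(y*(-2*y + 2*z + 3)) includes (∂/∂y)(y*(-2*y + 2*z + 3)) dy = (-4*y + 2*z + 3) dy, which multiplied by dx ∧ dz gives (4*y - 2*z - 3) dx ∧ dy ∧ dz
Collecting like 3-forms: d(omega) = (-2*x + 4*y - 2*z - 3) dx ∧ dy ∧ dz.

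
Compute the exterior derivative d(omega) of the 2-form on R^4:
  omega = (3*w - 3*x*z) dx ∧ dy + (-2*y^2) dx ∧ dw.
d(omega) = (-3*x) dx ∧ dy ∧ dz + (4*y + 3) dx ∧ dy ∧ dw

For a 2-form omega = sum_{i<j} g_{ij} dx_i ∧ dx_j, the exterior derivative is
  d(omega) = sum_{i<j} d(g_{ij}) ∧ dx_i ∧ dx_j = sum_{i<j, k} (∂g_{ij}/∂x_k) dx_k ∧ dx_i ∧ dx_j.
Expand each term, using dx_k ∧ dx_i ∧ dx_j = sgn(permutation) dx_{(a)} ∧ dx_{(b)} ∧ dx_{(c)} with (a < b < c) sorted:
  d(3*w - 3*x*z) includes (∂/∂z)(3*w - 3*x*z) dz = (-3*x) dz, which multiplied by dx ∧ dy gives (-3*x) dx ∧ dy ∧ dz
  d(3*w - 3*x*z) includes (∂/∂w)(3*w - 3*x*z) dw = (3) dw, which multiplied by dx ∧ dy gives (3) dx ∧ dy ∧ dw
  d(-2*y^2) includes (∂/∂y)(-2*y^2) dy = (-4*y) dy, which multiplied by dx ∧ dw gives (4*y) dx ∧ dy ∧ dw
Collecting like 3-forms: d(omega) = (-3*x) dx ∧ dy ∧ dz + (4*y + 3) dx ∧ dy ∧ dw.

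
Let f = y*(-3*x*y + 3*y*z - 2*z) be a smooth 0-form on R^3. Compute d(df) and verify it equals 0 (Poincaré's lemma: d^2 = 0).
d(df) = 0

Step 1: df = sum_i (∂f/∂x_i) dx_i = (-3*y^2) dx + (-6*x*y + 6*y*z - 2*z) dy + (y*(3*y - 2)) dz.
Step 2: Apply d again. Using the 1-form formula, the coefficient of dx ∧ dy in d(df) is ∂^2 f/∂x ∂y - ∂^2 f/∂y ∂x = (-6*y) - (-6*y) = 0 (equality of mixed partials for smooth f).
Similarly for dx ∧ dz and dy ∧ dz — all coefficients vanish. So d(df) = 0.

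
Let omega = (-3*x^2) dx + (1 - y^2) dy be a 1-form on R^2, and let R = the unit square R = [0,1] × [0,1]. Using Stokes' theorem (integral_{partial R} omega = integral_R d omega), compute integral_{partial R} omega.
integral_(partial R) omega = 0

Stokes: integral_partial_R omega = integral_R d omega with d omega = (∂Q/∂x - ∂P/∂y) dx ∧ dy.
  ∂Q/∂x = 0
  ∂P/∂y = 0
  integrand = ∂Q/∂x - ∂P/∂y = 0.
Integrating over R: integral_0^1 integral_0^1 (0) dx dy = 0.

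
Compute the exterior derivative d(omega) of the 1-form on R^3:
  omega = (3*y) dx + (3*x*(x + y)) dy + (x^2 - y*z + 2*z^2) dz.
d(omega) = (6*x + 3*y - 3) dx ∧ dy + (2*x) dx ∧ dz + (-z) dy ∧ dz

For a 1-form omega = sum_i f_i dx_i, the exterior derivative is
  d(omega) = sum_{i < j} (∂f_j/∂x_i - ∂f_i/∂x_j) dx_i ∧ dx_j.
  coefficient of dx ∧ dy: ∂f_2/∂x - ∂f_1/∂y = ∂(3*x*(x + y))/∂x - ∂(3*y)/∂y = 6*x + 3*y - 3
  coefficient of dx ∧ dz: ∂f_3/∂x - ∂f_1/∂z = ∂(x^2 - y*z + 2*z^2)/∂x - ∂(3*y)/∂z = 2*x
  coefficient of dy ∧ dz: ∂f_3/∂y - ∂f_2/∂z = ∂(x^2 - y*z + 2*z^2)/∂y - ∂(3*x*(x + y))/∂z = -z
Assembling: d(omega) = (6*x + 3*y - 3) dx ∧ dy + (2*x) dx ∧ dz + (-z) dy ∧ dz.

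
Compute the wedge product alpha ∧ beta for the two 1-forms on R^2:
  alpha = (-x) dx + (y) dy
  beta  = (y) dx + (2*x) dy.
alpha ∧ beta = (-2*x^2 - y^2) dx ∧ dy

Distribute the wedge, using dx_i ∧ dx_j = -dx_j ∧ dx_i and dx_i ∧ dx_i = 0. For each pair (i, j) with i < j, the coefficient of dx_i ∧ dx_j in alpha ∧ beta is (alpha_i * beta_j - alpha_j * beta_i). Collecting: alpha ∧ beta = (-2*x^2 - y^2) dx ∧ dy.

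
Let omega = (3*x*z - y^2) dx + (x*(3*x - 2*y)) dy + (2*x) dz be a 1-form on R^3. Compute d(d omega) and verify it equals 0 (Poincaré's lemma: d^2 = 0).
d(d omega) = 0

Step 1: d omega = sum_{i<j} (∂f_j/∂x_i - ∂f_i/∂x_j) dx_i ∧ dx_j:
  coeff of dx ∧ dy: 6*x
  coeff of dx ∧ dz: 2 - 3*x
  coeff of dy ∧ dz: 0
Step 2: Apply d again to each 2-form coefficient. The only possible 3-form in R^3 is dx ∧ dy ∧ dz, with coefficient
  ∂(coeff of dy∧dz)/∂x - ∂(coeff of dx∧dz)/∂y + ∂(coeff of dx∧dy)/∂z
  = ∂/∂x (0) - ∂/∂y (2 - 3*x) + ∂/∂z (6*x).
Each of these terms simplifies to sums of mixed partials that cancel in pairs. The result is 0 (by equality of mixed partials for smooth functions — Schwarz / Clairaut).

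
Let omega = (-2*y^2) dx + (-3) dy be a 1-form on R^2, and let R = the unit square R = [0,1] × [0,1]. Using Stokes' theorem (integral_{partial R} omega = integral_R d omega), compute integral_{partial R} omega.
integral_(partial R) omega = 2

Stokes: integral_partial_R omega = integral_R d omega with d omega = (∂Q/∂x - ∂P/∂y) dx ∧ dy.
  ∂Q/∂x = 0
  ∂P/∂y = -4*y
  integrand = ∂Q/∂x - ∂P/∂y = 4*y.
Integrating over R: integral_0^1 integral_0^1 (4*y) dx dy = 2.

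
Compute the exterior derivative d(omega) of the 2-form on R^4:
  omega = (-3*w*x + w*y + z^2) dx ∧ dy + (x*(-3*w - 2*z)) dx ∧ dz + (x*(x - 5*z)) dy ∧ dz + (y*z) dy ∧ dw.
d(omega) = (2*x - 3*z) dx ∧ dy ∧ dz + (-3*x + y) dx ∧ dy ∧ dw + (-3*x) dx ∧ dz ∧ dw + (-y) dy ∧ dz ∧ dw

For a 2-form omega = sum_{i<j} g_{ij} dx_i ∧ dx_j, the exterior derivative is
  d(omega) = sum_{i<j} d(g_{ij}) ∧ dx_i ∧ dx_j = sum_{i<j, k} (∂g_{ij}/∂x_k) dx_k ∧ dx_i ∧ dx_j.
Expand each term, using dx_k ∧ dx_i ∧ dx_j = sgn(permutation) dx_{(a)} ∧ dx_{(b)} ∧ dx_{(c)} with (a < b < c) sorted:
  d(-3*w*x + w*y + z^2) includes (∂/∂z)(-3*w*x + w*y + z^2) dz = (2*z) dz, which multiplied by dx ∧ dy gives (2*z) dx ∧ dy ∧ dz
  d(-3*w*x + w*y + z^2) includes (∂/∂w)(-3*w*x + w*y + z^2) dw = (-3*x + y) dw, which multiplied by dx ∧ dy gives (-3*x + y) dx ∧ dy ∧ dw
  d(x*(-3*w - 2*z)) includes (∂/∂w)(x*(-3*w - 2*z)) dw = (-3*x) dw, which multiplied by dx ∧ dz gives (-3*x) dx ∧ dz ∧ dw
  d(x*(x - 5*z)) includes (∂/∂x)(x*(x - 5*z)) dx = (2*x - 5*z) dx, which multiplied by dy ∧ dz gives (2*x - 5*z) dx ∧ dy ∧ dz
  d(y*z) includes (∂/∂z)(y*z) dz = (y) dz, which multiplied by dy ∧ dw gives (-y) dy ∧ dz ∧ dw
Collecting like 3-forms: d(omega) = (2*x - 3*z) dx ∧ dy ∧ dz + (-3*x + y) dx ∧ dy ∧ dw + (-3*x) dx ∧ dz ∧ dw + (-y) dy ∧ dz ∧ dw.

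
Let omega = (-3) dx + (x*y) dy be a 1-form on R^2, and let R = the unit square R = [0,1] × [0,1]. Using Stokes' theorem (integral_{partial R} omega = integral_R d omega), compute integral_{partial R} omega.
integral_(partial R) omega = 1/2

Stokes: integral_partial_R omega = integral_R d omega with d omega = (∂Q/∂x - ∂P/∂y) dx ∧ dy.
  ∂Q/∂x = y
  ∂P/∂y = 0
  integrand = ∂Q/∂x - ∂P/∂y = y.
Integrating over R: integral_0^1 integral_0^1 (y) dx dy = 1/2.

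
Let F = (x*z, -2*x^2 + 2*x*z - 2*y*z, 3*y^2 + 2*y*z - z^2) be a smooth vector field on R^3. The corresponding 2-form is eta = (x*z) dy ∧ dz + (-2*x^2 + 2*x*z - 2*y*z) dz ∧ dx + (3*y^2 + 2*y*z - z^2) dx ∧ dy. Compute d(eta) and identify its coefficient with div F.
d(eta) = (2*y - 3*z) dx ∧ dy ∧ dz; div F = 2*y - 3*z

For a 2-form in R^3 of the form above, applying d gives a 3-form with coefficient ∂P/∂x + ∂Q/∂y + ∂R/∂z:
  ∂P/∂x = z
  ∂Q/∂y = -2*z
  ∂R/∂z = 2*y - 2*z
Sum = 2*y - 3*z, which is exactly div F.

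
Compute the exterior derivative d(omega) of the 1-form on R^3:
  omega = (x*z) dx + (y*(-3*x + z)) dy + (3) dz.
d(omega) = (-3*y) dx ∧ dy + (-x) dx ∧ dz + (-y) dy ∧ dz

For a 1-form omega = sum_i f_i dx_i, the exterior derivative is
  d(omega) = sum_{i < j} (∂f_j/∂x_i - ∂f_i/∂x_j) dx_i ∧ dx_j.
  coefficient of dx ∧ dy: ∂f_2/∂x - ∂f_1/∂y = ∂(y*(-3*x + z))/∂x - ∂(x*z)/∂y = -3*y
  coefficient of dx ∧ dz: ∂f_3/∂x - ∂f_1/∂z = ∂(3)/∂x - ∂(x*z)/∂z = -x
  coefficient of dy ∧ dz: ∂f_3/∂y - ∂f_2/∂z = ∂(3)/∂y - ∂(y*(-3*x + z))/∂z = -y
Assembling: d(omega) = (-3*y) dx ∧ dy + (-x) dx ∧ dz + (-y) dy ∧ dz.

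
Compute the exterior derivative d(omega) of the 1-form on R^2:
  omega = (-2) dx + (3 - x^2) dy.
d(omega) = (-2*x) dx ∧ dy

For a 1-form omega = sum_i f_i dx_i, the exterior derivative is
  d(omega) = sum_{i < j} (∂f_j/∂x_i - ∂f_i/∂x_j) dx_i ∧ dx_j.
  coefficient of dx ∧ dy: ∂f_2/∂x - ∂f_1/∂y = ∂(3 - x^2)/∂x - ∂(-2)/∂y = -2*x
Assembling: d(omega) = (-2*x) dx ∧ dy.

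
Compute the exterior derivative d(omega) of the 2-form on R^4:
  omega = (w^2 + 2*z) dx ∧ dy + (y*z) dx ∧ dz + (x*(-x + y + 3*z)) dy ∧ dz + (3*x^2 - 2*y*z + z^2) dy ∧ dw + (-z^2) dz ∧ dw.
d(omega) = (-2*x + y + 2*z + 2) dx ∧ dy ∧ dz + (2*w + 6*x) dx ∧ dy ∧ dw + (2*y - 2*z) dy ∧ dz ∧ dw

For a 2-form omega = sum_{i<j} g_{ij} dx_i ∧ dx_j, the exterior derivative is
  d(omega) = sum_{i<j} d(g_{ij}) ∧ dx_i ∧ dx_j = sum_{i<j, k} (∂g_{ij}/∂x_k) dx_k ∧ dx_i ∧ dx_j.
Expand each term, using dx_k ∧ dx_i ∧ dx_j = sgn(permutation) dx_{(a)} ∧ dx_{(b)} ∧ dx_{(c)} with (a < b < c) sorted:
  d(w^2 + 2*z) includes (∂/∂z)(w^2 + 2*z) dz = (2) dz, which multiplied by dx ∧ dy gives (2) dx ∧ dy ∧ dz
  d(w^2 + 2*z) includes (∂/∂w)(w^2 + 2*z) dw = (2*w) dw, which multiplied by dx ∧ dy gives (2*w) dx ∧ dy ∧ dw
  d(y*z) includes (∂/∂y)(y*z) dy = (z) dy, which multiplied by dx ∧ dz gives (-z) dx ∧ dy ∧ dz
  d(x*(-x + y + 3*z)) includes (∂/∂x)(x*(-x + y + 3*z)) dx = (-2*x + y + 3*z) dx, which multiplied by dy ∧ dz gives (-2*x + y + 3*z) dx ∧ dy ∧ dz
  d(3*x^2 - 2*y*z + z^2) includes (∂/∂x)(3*x^2 - 2*y*z + z^2) dx = (6*x) dx, which multiplied by dy ∧ dw gives (6*x) dx ∧ dy ∧ dw
  d(3*x^2 - 2*y*z + z^2) includes (∂/∂z)(3*x^2 - 2*y*z + z^2) dz = (-2*y + 2*z) dz, which multiplied by dy ∧ dw gives (2*y - 2*z) dy ∧ dz ∧ dw
Collecting like 3-forms: d(omega) = (-2*x + y + 2*z + 2) dx ∧ dy ∧ dz + (2*w + 6*x) dx ∧ dy ∧ dw + (2*y - 2*z) dy ∧ dz ∧ dw.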